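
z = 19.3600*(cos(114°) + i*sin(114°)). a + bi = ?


a = 19.3600*cos(114°) = 19.3600*(-0.406737) = -7.8744
b = 19.3600*sin(114°) = 19.3600*0.913545 = 17.6862

-7.8744 + 17.6862i


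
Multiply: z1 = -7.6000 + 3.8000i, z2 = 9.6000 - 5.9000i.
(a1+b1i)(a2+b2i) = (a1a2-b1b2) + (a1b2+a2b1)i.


Real = -7.6*9.6 - 3.8*(-5.9) = -72.96 - (-22.42) = -50.54
Imag = -7.6*(-5.9) + 9.6*3.8 = 44.84 + 36.48 = 81.32

-50.5400 + 81.3200i


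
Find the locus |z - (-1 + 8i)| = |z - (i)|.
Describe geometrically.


Equal distances means the locus is the perpendicular bisector of z1 and z2.
Midpoint = ((-1+0)/2, (8+1)/2) = (-0.5000, 4.5000)

Perpendicular bisector through (-0.5000, 4.5000)


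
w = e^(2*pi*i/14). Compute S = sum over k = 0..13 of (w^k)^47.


The roots are w_k = w^k with w = e^(2*pi*i/14), and (w^k)^47 = (w^47)^k.
So S = 1 + u + u^2 + ... + u^(13) with u = w^47.
47 = 3*14 + 5, so 47 is not a multiple of 14: u = (w^14)^3 * w^5 = w^5 ≠ 1 (w is a primitive 14th root), while u^14 = (w^14)^47 = 1.
Geometric series: S = (1 - u^14)/(1 - u) = (1 - 1)/(1 - u) = 0

S = 0


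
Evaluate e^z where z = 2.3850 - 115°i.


e^2.3850 = 10.85906
cos(-115°) = -0.422618
sin(-115°) = -0.90631
Real = 10.85906*(-0.422618) = -4.5892
Imag = 10.85906*(-0.90631) = -9.8417

-4.5892 - 9.8417i


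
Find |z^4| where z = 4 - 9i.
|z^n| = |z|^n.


|z| = sqrt(16+81) = sqrt(97) = 9.8489
|z^4| = |z|^4 = (sqrt(97))^4 = 97^2 = 9409

|z^4| = 9409


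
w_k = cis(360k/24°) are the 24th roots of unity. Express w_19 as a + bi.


Angle = 360*19/24 = 285°
a = cos(285°) = 0.2588
b = sin(285°) = -0.9659

0.2588 - 0.9659i


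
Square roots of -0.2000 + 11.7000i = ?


|z| = sqrt(0.04+136.89) = 11.7017
sqrt((|z|+a)/2) = sqrt((11.7017+(-0.2))/2) = sqrt(5.7509) = 2.3981
sqrt((|z|-a)/2) = sqrt((11.7017-(-0.2))/2) = sqrt(5.9509) = 2.4394

±(2.3981 + 2.4394i) i.e. 2.3981 + 2.4394i and -2.3981 - 2.4394i


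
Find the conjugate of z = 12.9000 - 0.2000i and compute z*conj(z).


z_bar = 12.9000 + 0.2000i
z*z_bar = 12.9^2 + (-0.2)^2 = 166.41 + 0.04 = 166.45

z_bar = 12.9000 + 0.2000i, z*z_bar = 166.45


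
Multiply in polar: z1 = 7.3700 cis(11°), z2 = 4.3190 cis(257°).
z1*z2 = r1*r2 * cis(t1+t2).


r = 7.3700 * 4.3190 = 31.8310
theta = 11° + 257° = 268° = 268° (mod 360)

31.8310 cis(268°)


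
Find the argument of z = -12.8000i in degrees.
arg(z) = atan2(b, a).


Re = 0, Im = -12.8
arg = atan2(-12.8, 0) = -90.0000 degrees

arg(z) = -90.0000 degrees


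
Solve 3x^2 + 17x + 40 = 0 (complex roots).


disc = 17^2 - 4*3*40 = 289 - 480 = -191
sqrt(|disc|) = sqrt(191) = 13.8203
Real part = -17/(2*3) = -2.8333
Imag part = 13.8203/(2*3) = 2.3034

-2.8333 ± 2.3034i


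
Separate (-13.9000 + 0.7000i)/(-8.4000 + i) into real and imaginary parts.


Multiply by conjugate: (-13.9000 + 0.7000i)(-8.4000 - i) / ((-8.4)^2 + 1^2)
Numerator real = -13.9*(-8.4) + 0.7*1 = 117.46
Numerator imag = 0.7*(-8.4) - (-13.9)*1 = 8.02
Denominator = 71.56
Re(z) = 117.46/71.56 = 1.6414
Im(z) = 8.02/71.56 = 0.1121

Re(z) = 1.6414, Im(z) = 0.1121


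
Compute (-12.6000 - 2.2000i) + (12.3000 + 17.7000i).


Real: -12.6 + 12.3 = -0.3
Imag: -2.2 + 17.7 = 15.5

-0.3000 + 15.5000i


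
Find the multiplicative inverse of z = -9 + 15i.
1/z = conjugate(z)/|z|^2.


|z|^2 = 81+225 = 306
1/z = (-9 - 15i)/306

1/z = -0.0294 - 0.0490i


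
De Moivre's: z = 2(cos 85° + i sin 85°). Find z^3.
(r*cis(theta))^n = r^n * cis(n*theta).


r^3 = 2^3 = 8
n*theta = 3*85° = 255° = 255° (mod 360)
a = 8*cos(255°) = -2.0706
b = 8*sin(255°) = -7.7274

8 cis(255°) = -2.0706 - 7.7274i


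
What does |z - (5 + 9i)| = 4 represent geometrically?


|z - z0| = r is a circle with center z0 and radius r.
Center = (5, 9), radius = 4

Circle with center (5, 9) and radius 4


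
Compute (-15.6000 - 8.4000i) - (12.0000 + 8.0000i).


Real: -15.6 - 12 = -27.6
Imag: -8.4 - 8 = -16.4

-27.6000 - 16.4000i


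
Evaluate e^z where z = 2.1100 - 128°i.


e^2.1100 = 8.2482
cos(-128°) = -0.61566
sin(-128°) = -0.78801
Real = 8.2482*(-0.61566) = -5.0781
Imag = 8.2482*(-0.78801) = -6.4997

-5.0781 - 6.4997i


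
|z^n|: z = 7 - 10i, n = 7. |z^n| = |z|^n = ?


|z| = sqrt(49+100) = sqrt(149) = 12.2066
|z^7| = |z|^7 = (sqrt(149))^7 = 149^3 * sqrt(149) = 3307949*sqrt(149)

|z^7| = 3307949*sqrt(149) ≈ 40378663.4425


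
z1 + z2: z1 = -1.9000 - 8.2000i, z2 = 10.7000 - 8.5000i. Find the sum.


Real: -1.9 + 10.7 = 8.8
Imag: -8.2 - 8.5 = -16.7

8.8000 - 16.7000i


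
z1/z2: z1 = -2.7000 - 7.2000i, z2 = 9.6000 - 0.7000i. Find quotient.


Conjugate of z2 = 9.6000 + 0.7000i
Numerator: (-2.7000 - 7.2000i)(9.6000 + 0.7000i) = -20.8800 - 71.0100i
Denominator: 9.6^2 + (-0.7)^2 = 92.65
Result = (-20.8800 - 71.0100i)/92.65

-0.2254 - 0.7664i


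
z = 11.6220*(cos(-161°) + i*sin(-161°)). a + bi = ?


a = 11.6220*cos(-161°) = 11.6220*(-0.94552) = -10.9888
b = 11.6220*sin(-161°) = 11.6220*(-0.32557) = -3.7838

-10.9888 - 3.7838i


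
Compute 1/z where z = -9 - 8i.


|z|^2 = 81+64 = 145
1/z = (-9 + 8i)/145

1/z = -0.0621 + 0.0552i


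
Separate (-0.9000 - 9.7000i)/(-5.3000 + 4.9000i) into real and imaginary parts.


Multiply by conjugate: (-0.9000 - 9.7000i)(-5.3000 - 4.9000i) / ((-5.3)^2 + 4.9^2)
Numerator real = -0.9*(-5.3) - (9.7)*4.9 = -42.76
Numerator imag = -9.7*(-5.3) - (-0.9)*4.9 = 55.82
Denominator = 52.1
Re(z) = -42.76/52.1 = -0.8207
Im(z) = 55.82/52.1 = 1.0714

Re(z) = -0.8207, Im(z) = 1.0714


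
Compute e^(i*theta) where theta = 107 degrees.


cos(107°) = -0.2924
sin(107°) = 0.9563

e^(i*107°) = -0.2924 + 0.9563i


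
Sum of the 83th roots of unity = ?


The sum of all 83th roots of unity is 0.
Geometric series: (1 - w^83)/(1 - w) = (1-1)/(1-w) = 0 since w^83 = 1, w ≠ 1.
Alternatively: coefficient of z^82 in z^83 - 1 is 0.

0


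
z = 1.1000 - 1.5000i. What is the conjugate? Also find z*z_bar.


z_bar = 1.1000 + 1.5000i
z*z_bar = 1.1^2 + (-1.5)^2 = 1.21 + 2.25 = 3.46

z_bar = 1.1000 + 1.5000i, z*z_bar = 3.46


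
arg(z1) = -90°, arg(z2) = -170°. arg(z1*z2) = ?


arg(z1*z2) = -90° - 170° = -260°
Normalized to (-180°, 180°]: 100°

100°


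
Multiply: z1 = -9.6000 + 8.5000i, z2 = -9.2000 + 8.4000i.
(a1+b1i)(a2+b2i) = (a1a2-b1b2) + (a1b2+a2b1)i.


Real = -9.6*(-9.2) - 8.5*8.4 = 88.32 - 71.4 = 16.92
Imag = -9.6*8.4 - (9.2)*8.5 = -80.64 - (78.2) = -158.84

16.9200 - 158.8400i


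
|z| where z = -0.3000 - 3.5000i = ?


|z| = sqrt((-0.3)^2 + (-3.5)^2) = sqrt(0.09 + 12.25) = sqrt(12.34) = 3.5128

|z| = 3.5128


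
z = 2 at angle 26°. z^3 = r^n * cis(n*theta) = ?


r^3 = 2^3 = 8
n*theta = 3*26° = 78° = 78° (mod 360)
a = 8*cos(78°) = 1.6633
b = 8*sin(78°) = 7.8252

8 cis(78°) = 1.6633 + 7.8252i


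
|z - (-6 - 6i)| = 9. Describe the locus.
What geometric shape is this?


|z - z0| = r is a circle with center z0 and radius r.
Center = (-6, -6), radius = 9

Circle with center (-6, -6) and radius 9


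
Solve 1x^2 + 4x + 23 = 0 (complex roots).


disc = 4^2 - 4*1*23 = 16 - 92 = -76
sqrt(|disc|) = sqrt(76) = 8.7178
Real part = -4/(2*1) = -2.0000
Imag part = 8.7178/(2*1) = 4.3589

-2.0000 ± 4.3589i


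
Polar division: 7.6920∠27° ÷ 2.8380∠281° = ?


r = 7.6920 / 2.8380 = 2.7104
theta = 27° - 281° = -254° = 106° (mod 360)

2.7104 cis(106°)


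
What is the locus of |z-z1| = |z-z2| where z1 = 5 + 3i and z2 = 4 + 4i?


Equal distances means the locus is the perpendicular bisector of z1 and z2.
Midpoint = ((5+4)/2, (3+4)/2) = (4.5000, 3.5000)

Perpendicular bisector through (4.5000, 3.5000)


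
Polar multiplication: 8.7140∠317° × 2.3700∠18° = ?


r = 8.7140 * 2.3700 = 20.6522
theta = 317° + 18° = 335° = 335° (mod 360)

20.6522 cis(335°)


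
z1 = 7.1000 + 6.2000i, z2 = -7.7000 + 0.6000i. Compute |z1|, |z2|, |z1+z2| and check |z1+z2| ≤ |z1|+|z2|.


|z1| = sqrt(7.1^2 + 6.2^2) = sqrt(88.85) = 9.4260
|z2| = sqrt((-7.7)^2 + 0.6^2) = sqrt(59.65) = 7.7233
z1+z2 = -0.6000 + 6.8000i
|z1+z2| = sqrt(46.6) = 6.8264
|z1|+|z2| = 9.4260 + 7.7233 = 17.1493

|z1+z2| = 6.8264 ≤ |z1|+|z2| = 17.1493 (verified)


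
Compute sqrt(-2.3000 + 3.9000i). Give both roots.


|z| = sqrt(5.29+15.21) = 4.5277
sqrt((|z|+a)/2) = sqrt((4.5277+(-2.3))/2) = sqrt(1.1138) = 1.0554
sqrt((|z|-a)/2) = sqrt((4.5277-(-2.3))/2) = sqrt(3.4138) = 1.8477

±(1.0554 + 1.8477i) i.e. 1.0554 + 1.8477i and -1.0554 - 1.8477i


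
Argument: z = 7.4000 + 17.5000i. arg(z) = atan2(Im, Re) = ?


Re = 7.4, Im = 17.5
arg = atan2(17.5, 7.4) = 67.0786 degrees

arg(z) = 67.0786 degrees


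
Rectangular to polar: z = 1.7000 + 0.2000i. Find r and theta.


r = sqrt(2.89+0.04) = sqrt(2.93) = 1.7117
theta = atan2(0.2, 1.7) = 6.7098 degrees

r = 1.7117, theta = 6.7098 degrees


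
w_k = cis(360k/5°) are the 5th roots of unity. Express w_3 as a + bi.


Angle = 360*3/5 = 216°
a = cos(216°) = -0.8090
b = sin(216°) = -0.5878

-0.8090 - 0.5878i


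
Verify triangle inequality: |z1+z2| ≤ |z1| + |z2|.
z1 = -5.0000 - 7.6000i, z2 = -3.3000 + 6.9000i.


|z1| = sqrt((-5)^2 + (-7.6)^2) = sqrt(82.76) = 9.0973
|z2| = sqrt((-3.3)^2 + 6.9^2) = sqrt(58.5) = 7.6485
z1+z2 = -8.3000 - 0.7000i
|z1+z2| = sqrt(69.38) = 8.3295
|z1|+|z2| = 9.0973 + 7.6485 = 16.7458

|z1+z2| = 8.3295 ≤ |z1|+|z2| = 16.7458 (verified)


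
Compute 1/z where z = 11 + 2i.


|z|^2 = 121+4 = 125
1/z = (11 - 2i)/125

1/z = 0.0880 - 0.0160i


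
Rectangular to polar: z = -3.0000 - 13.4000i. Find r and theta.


r = sqrt(9+179.56) = sqrt(188.56) = 13.7317
theta = atan2(-13.4, -3) = -102.6193 degrees

r = 13.7317, theta = -102.6193 degrees


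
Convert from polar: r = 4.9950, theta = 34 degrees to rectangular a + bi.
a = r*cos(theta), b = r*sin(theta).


a = 4.9950*cos(34°) = 4.9950*0.829038 = 4.1410
b = 4.9950*sin(34°) = 4.9950*0.5592 = 2.7932

4.1410 + 2.7932i


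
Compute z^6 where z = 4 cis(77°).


r^6 = 4^6 = 4096
n*theta = 6*77° = 462° = 102° (mod 360)
a = 4096*cos(102°) = -851.6063
b = 4096*sin(102°) = 4006.4926

4096 cis(102°) = -851.6063 + 4006.4926i


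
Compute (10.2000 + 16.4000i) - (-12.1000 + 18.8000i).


Real: 10.2 + 12.1 = 22.3
Imag: 16.4 - 18.8 = -2.4

22.3000 - 2.4000i


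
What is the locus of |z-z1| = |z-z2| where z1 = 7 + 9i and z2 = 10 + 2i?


Equal distances means the locus is the perpendicular bisector of z1 and z2.
Midpoint = ((7+10)/2, (9+2)/2) = (8.5000, 5.5000)

Perpendicular bisector through (8.5000, 5.5000)


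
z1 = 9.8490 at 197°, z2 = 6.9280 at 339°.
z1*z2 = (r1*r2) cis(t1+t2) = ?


r = 9.8490 * 6.9280 = 68.2339
theta = 197° + 339° = 536° = 176° (mod 360)

68.2339 cis(176°)


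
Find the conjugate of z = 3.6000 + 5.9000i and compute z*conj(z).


z_bar = 3.6000 - 5.9000i
z*z_bar = 3.6^2 + 5.9^2 = 12.96 + 34.81 = 47.77

z_bar = 3.6000 - 5.9000i, z*z_bar = 47.77


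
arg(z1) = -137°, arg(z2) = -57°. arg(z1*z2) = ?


arg(z1*z2) = -137° - 57° = -194°
Normalized to (-180°, 180°]: 166°

166°


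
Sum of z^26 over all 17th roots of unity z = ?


The roots are w_k = w^k with w = e^(2*pi*i/17), and (w^k)^26 = (w^26)^k.
So S = 1 + u + u^2 + ... + u^(16) with u = w^26.
26 = 1*17 + 9, so 26 is not a multiple of 17: u = (w^17)^1 * w^9 = w^9 ≠ 1 (w is a primitive 17th root), while u^17 = (w^17)^26 = 1.
Geometric series: S = (1 - u^17)/(1 - u) = (1 - 1)/(1 - u) = 0

S = 0


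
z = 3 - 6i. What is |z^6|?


|z| = sqrt(9+36) = sqrt(45) = 6.7082
|z^6| = |z|^6 = (sqrt(45))^6 = 45^3 = 91125

|z^6| = 91125


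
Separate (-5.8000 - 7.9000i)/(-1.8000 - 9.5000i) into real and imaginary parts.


Multiply by conjugate: (-5.8000 - 7.9000i)(-1.8000 + 9.5000i) / ((-1.8)^2 + (-9.5)^2)
Numerator real = -5.8*(-1.8) - (7.9)*(-9.5) = 85.49
Numerator imag = -7.9*(-1.8) - (-5.8)*(-9.5) = -40.88
Denominator = 93.49
Re(z) = 85.49/93.49 = 0.9144
Im(z) = -40.88/93.49 = -0.4373

Re(z) = 0.9144, Im(z) = -0.4373


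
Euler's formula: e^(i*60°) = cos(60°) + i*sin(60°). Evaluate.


cos(60°) = 0.5000
sin(60°) = 0.8660

e^(i*60°) = 0.5000 + 0.8660i


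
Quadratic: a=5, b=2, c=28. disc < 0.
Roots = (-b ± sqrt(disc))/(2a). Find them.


disc = 2^2 - 4*5*28 = 4 - 560 = -556
sqrt(|disc|) = sqrt(556) = 23.5797
Real part = -2/(2*5) = -0.2000
Imag part = 23.5797/(2*5) = 2.3580

-0.2000 ± 2.3580i


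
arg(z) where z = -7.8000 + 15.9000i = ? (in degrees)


Re = -7.8, Im = 15.9
arg = atan2(15.9, -7.8) = 116.1310 degrees

arg(z) = 116.1310 degrees


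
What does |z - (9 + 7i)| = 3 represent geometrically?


|z - z0| = r is a circle with center z0 and radius r.
Center = (9, 7), radius = 3

Circle with center (9, 7) and radius 3


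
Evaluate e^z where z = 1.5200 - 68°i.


e^1.5200 = 4.5722
cos(-68°) = 0.37461
sin(-68°) = -0.9272
Real = 4.5722*0.37461 = 1.7128
Imag = 4.5722*(-0.9272) = -4.2393

1.7128 - 4.2393i


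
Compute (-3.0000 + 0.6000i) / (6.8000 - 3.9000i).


Conjugate of z2 = 6.8000 + 3.9000i
Numerator: (-3.0000 + 0.6000i)(6.8000 + 3.9000i) = -22.7400 - 7.6200i
Denominator: 6.8^2 + (-3.9)^2 = 61.45
Result = (-22.7400 - 7.6200i)/61.45

-0.3701 - 0.1240i


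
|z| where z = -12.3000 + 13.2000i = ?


|z| = sqrt((-12.3)^2 + 13.2^2) = sqrt(151.29 + 174.24) = sqrt(325.53) = 18.0424

|z| = 18.0424


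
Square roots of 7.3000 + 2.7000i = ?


|z| = sqrt(53.29+7.29) = 7.7833
sqrt((|z|+a)/2) = sqrt((7.7833+7.3)/2) = sqrt(7.5417) = 2.7462
sqrt((|z|-a)/2) = sqrt((7.7833-7.3)/2) = sqrt(0.2417) = 0.4916

±(2.7462 + 0.4916i) i.e. 2.7462 + 0.4916i and -2.7462 - 0.4916i


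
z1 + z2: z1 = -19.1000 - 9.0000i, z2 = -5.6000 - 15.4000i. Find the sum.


Real: -19.1 - 5.6 = -24.7
Imag: -9 - 15.4 = -24.4

-24.7000 - 24.4000i


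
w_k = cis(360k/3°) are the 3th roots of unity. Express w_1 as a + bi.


Angle = 360*1/3 = 120°
a = cos(120°) = -0.5000
b = sin(120°) = 0.8660

-0.5000 + 0.8660i


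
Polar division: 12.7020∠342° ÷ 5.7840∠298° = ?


r = 12.7020 / 5.7840 = 2.1961
theta = 342° - 298° = 44° = 44° (mod 360)

2.1961 cis(44°)


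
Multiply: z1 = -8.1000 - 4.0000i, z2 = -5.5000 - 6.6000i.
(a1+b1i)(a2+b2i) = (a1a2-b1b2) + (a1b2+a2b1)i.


Real = -8.1*(-5.5) - (-4)*(-6.6) = 44.55 - 26.4 = 18.15
Imag = -8.1*(-6.6) - (5.5)*(-4) = 53.46 + 22 = 75.46

18.1500 + 75.4600i


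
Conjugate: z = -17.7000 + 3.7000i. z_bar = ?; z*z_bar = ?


z_bar = -17.7000 - 3.7000i
z*z_bar = (-17.7)^2 + 3.7^2 = 313.29 + 13.69 = 326.98

z_bar = -17.7000 - 3.7000i, z*z_bar = 326.98


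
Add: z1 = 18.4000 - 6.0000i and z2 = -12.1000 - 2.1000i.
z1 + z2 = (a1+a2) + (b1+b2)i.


Real: 18.4 - 12.1 = 6.3
Imag: -6 - 2.1 = -8.1

6.3000 - 8.1000i


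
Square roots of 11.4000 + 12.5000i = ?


|z| = sqrt(129.96+156.25) = 16.9177
sqrt((|z|+a)/2) = sqrt((16.9177+11.4)/2) = sqrt(14.1589) = 3.7628
sqrt((|z|-a)/2) = sqrt((16.9177-11.4)/2) = sqrt(2.7589) = 1.6610

±(3.7628 + 1.6610i) i.e. 3.7628 + 1.6610i and -3.7628 - 1.6610i


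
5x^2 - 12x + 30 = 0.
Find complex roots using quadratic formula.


disc = (-12)^2 - 4*5*30 = 144 - 600 = -456
sqrt(|disc|) = sqrt(456) = 21.3542
Real part = 12/(2*5) = 1.2000
Imag part = 21.3542/(2*5) = 2.1354

1.2000 ± 2.1354i


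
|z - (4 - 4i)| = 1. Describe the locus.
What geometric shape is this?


|z - z0| = r is a circle with center z0 and radius r.
Center = (4, -4), radius = 1

Circle with center (4, -4) and radius 1


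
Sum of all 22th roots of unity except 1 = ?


With w = e^(2*pi*i/22), all 22 of the 22th roots of unity w^0 = 1, w, ..., w^(21) sum to 0: 1 + w + ... + w^(21) = (1 - w^22)/(1 - w) = 0 since w^22 = 1, w ≠ 1.
Removing the root 1: w + w^2 + ... + w^(21) = 0 - 1 = -1

Sum = -1


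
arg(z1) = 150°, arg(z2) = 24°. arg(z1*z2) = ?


arg(z1*z2) = 150° + 24° = 174°
Normalized to (-180°, 180°]: 174°

174°


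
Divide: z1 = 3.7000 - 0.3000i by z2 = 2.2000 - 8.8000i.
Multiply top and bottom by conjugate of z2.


Conjugate of z2 = 2.2000 + 8.8000i
Numerator: (3.7000 - 0.3000i)(2.2000 + 8.8000i) = 10.7800 + 31.9000i
Denominator: 2.2^2 + (-8.8)^2 = 82.28
Result = (10.7800 + 31.9000i)/82.28

0.1310 + 0.3877i


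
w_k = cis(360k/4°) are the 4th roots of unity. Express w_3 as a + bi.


Angle = 360*3/4 = 270°
a = cos(270°) = 0
b = sin(270°) = -1.0000

0 - 1.0000i


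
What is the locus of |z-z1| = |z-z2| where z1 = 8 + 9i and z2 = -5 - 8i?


Equal distances means the locus is the perpendicular bisector of z1 and z2.
Midpoint = ((8+(-5))/2, (9+(-8))/2) = (1.5000, 0.5000)

Perpendicular bisector through (1.5000, 0.5000)


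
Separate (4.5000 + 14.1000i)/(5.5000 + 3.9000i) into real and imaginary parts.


Multiply by conjugate: (4.5000 + 14.1000i)(5.5000 - 3.9000i) / (5.5^2 + 3.9^2)
Numerator real = 4.5*5.5 + 14.1*3.9 = 79.74
Numerator imag = 14.1*5.5 - 4.5*3.9 = 60
Denominator = 45.46
Re(z) = 79.74/45.46 = 1.7541
Im(z) = 60/45.46 = 1.3198

Re(z) = 1.7541, Im(z) = 1.3198


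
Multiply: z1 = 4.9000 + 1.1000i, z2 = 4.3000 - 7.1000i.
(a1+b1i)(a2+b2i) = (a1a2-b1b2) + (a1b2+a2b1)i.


Real = 4.9*4.3 - 1.1*(-7.1) = 21.07 - (-7.81) = 28.88
Imag = 4.9*(-7.1) + 4.3*1.1 = -34.79 + 4.73 = -30.06

28.8800 - 30.0600i


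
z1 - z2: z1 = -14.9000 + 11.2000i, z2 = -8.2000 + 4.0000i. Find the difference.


Real: -14.9 + 8.2 = -6.7
Imag: 11.2 - 4 = 7.2

-6.7000 + 7.2000i


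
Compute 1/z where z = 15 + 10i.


|z|^2 = 225+100 = 325
1/z = (15 - 10i)/325

1/z = 0.0462 - 0.0308i


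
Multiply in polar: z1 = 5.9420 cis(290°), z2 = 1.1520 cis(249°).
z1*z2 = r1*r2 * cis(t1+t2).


r = 5.9420 * 1.1520 = 6.8452
theta = 290° + 249° = 539° = 179° (mod 360)

6.8452 cis(179°)


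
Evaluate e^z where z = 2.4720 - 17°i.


e^2.4720 = 11.8461
cos(-17°) = 0.956305
sin(-17°) = -0.292372
Real = 11.8461*0.956305 = 11.3285
Imag = 11.8461*(-0.292372) = -3.4635

11.3285 - 3.4635i


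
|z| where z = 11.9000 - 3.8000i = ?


|z| = sqrt(11.9^2 + (-3.8)^2) = sqrt(141.61 + 14.44) = sqrt(156.05) = 12.4920

|z| = 12.4920


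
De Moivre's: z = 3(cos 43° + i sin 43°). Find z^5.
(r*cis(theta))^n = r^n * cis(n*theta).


r^5 = 3^5 = 243
n*theta = 5*43° = 215° = 215° (mod 360)
a = 243*cos(215°) = -199.0539
b = 243*sin(215°) = -139.3791

243 cis(215°) = -199.0539 - 139.3791i


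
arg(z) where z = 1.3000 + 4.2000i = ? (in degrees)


Re = 1.3, Im = 4.2
arg = atan2(4.2, 1.3) = 72.8015 degrees

arg(z) = 72.8015 degrees


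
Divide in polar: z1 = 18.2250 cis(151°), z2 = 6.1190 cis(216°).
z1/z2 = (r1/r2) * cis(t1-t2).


r = 18.2250 / 6.1190 = 2.9784
theta = 151° - 216° = -65° = 295° (mod 360)

2.9784 cis(295°)


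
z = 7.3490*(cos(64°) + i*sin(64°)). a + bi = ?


a = 7.3490*cos(64°) = 7.3490*0.43837 = 3.2216
b = 7.3490*sin(64°) = 7.3490*0.89879 = 6.6052

3.2216 + 6.6052i


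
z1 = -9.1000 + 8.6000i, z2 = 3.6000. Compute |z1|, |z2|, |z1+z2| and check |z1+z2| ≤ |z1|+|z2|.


|z1| = sqrt((-9.1)^2 + 8.6^2) = sqrt(156.77) = 12.5208
|z2| = sqrt(3.6^2 + 0^2) = sqrt(12.96) = 3.6000
z1+z2 = -5.5000 + 8.6000i
|z1+z2| = sqrt(104.21) = 10.2083
|z1|+|z2| = 12.5208 + 3.6000 = 16.1208

|z1+z2| = 10.2083 ≤ |z1|+|z2| = 16.1208 (verified)


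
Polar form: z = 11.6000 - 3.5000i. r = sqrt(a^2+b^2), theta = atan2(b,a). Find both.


r = sqrt(134.56+12.25) = sqrt(146.81) = 12.1165
theta = atan2(-3.5, 11.6) = -16.7898 degrees

r = 12.1165, theta = -16.7898 degrees


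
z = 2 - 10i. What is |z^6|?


|z| = sqrt(4+100) = sqrt(104) = 10.1980
|z^6| = |z|^6 = (sqrt(104))^6 = 104^3 = 1124864

|z^6| = 1124864


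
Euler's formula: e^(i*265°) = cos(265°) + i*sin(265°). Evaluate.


cos(265°) = -0.0872
sin(265°) = -0.9962

e^(i*265°) = -0.0872 - 0.9962i


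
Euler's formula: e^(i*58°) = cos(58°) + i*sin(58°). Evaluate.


cos(58°) = 0.5299
sin(58°) = 0.8480

e^(i*58°) = 0.5299 + 0.8480i


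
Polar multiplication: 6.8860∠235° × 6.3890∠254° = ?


r = 6.8860 * 6.3890 = 43.9947
theta = 235° + 254° = 489° = 129° (mod 360)

43.9947 cis(129°)


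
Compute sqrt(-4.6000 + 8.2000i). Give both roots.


|z| = sqrt(21.16+67.24) = 9.4021
sqrt((|z|+a)/2) = sqrt((9.4021+(-4.6))/2) = sqrt(2.4011) = 1.5495
sqrt((|z|-a)/2) = sqrt((9.4021-(-4.6))/2) = sqrt(7.0011) = 2.6460

±(1.5495 + 2.6460i) i.e. 1.5495 + 2.6460i and -1.5495 - 2.6460i


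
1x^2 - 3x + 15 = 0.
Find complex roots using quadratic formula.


disc = (-3)^2 - 4*1*15 = 9 - 60 = -51
sqrt(|disc|) = sqrt(51) = 7.1414
Real part = 3/(2*1) = 1.5000
Imag part = 7.1414/(2*1) = 3.5707

1.5000 ± 3.5707i


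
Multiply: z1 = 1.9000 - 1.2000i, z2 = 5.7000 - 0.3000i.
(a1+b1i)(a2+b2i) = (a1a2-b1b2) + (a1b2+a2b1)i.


Real = 1.9*5.7 - (-1.2)*(-0.3) = 10.83 - 0.36 = 10.47
Imag = 1.9*(-0.3) + 5.7*(-1.2) = -0.57 - (6.84) = -7.41

10.4700 - 7.4100i


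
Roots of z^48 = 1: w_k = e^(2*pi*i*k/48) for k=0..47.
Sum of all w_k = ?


The sum of all 48th roots of unity is 0.
Geometric series: (1 - w^48)/(1 - w) = (1-1)/(1-w) = 0 since w^48 = 1, w ≠ 1.
Alternatively: coefficient of z^47 in z^48 - 1 is 0.

0


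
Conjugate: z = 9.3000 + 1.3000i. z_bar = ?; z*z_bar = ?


z_bar = 9.3000 - 1.3000i
z*z_bar = 9.3^2 + 1.3^2 = 86.49 + 1.69 = 88.18

z_bar = 9.3000 - 1.3000i, z*z_bar = 88.18


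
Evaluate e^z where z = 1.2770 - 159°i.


e^1.2770 = 3.5859
cos(-159°) = -0.93358
sin(-159°) = -0.35837
Real = 3.5859*(-0.93358) = -3.3477
Imag = 3.5859*(-0.35837) = -1.2851

-3.3477 - 1.2851i


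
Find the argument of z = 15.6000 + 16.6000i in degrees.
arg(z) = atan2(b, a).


Re = 15.6, Im = 16.6
arg = atan2(16.6, 15.6) = 46.7788 degrees

arg(z) = 46.7788 degrees


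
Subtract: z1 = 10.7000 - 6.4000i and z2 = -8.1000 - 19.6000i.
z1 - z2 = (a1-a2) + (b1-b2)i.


Real: 10.7 + 8.1 = 18.8
Imag: -6.4 + 19.6 = 13.2

18.8000 + 13.2000i


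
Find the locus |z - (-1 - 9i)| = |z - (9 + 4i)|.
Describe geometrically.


Equal distances means the locus is the perpendicular bisector of z1 and z2.
Midpoint = ((-1+9)/2, (-9+4)/2) = (4.0000, -2.5000)

Perpendicular bisector through (4.0000, -2.5000)


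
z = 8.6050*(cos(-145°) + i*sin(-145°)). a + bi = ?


a = 8.6050*cos(-145°) = 8.6050*(-0.81915) = -7.0488
b = 8.6050*sin(-145°) = 8.6050*(-0.573576) = -4.9356

-7.0488 - 4.9356i


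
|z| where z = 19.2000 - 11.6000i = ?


|z| = sqrt(19.2^2 + (-11.6)^2) = sqrt(368.64 + 134.56) = sqrt(503.2) = 22.4321

|z| = 22.4321


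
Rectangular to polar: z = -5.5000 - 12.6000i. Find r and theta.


r = sqrt(30.25+158.76) = sqrt(189.01) = 13.7481
theta = atan2(-12.6, -5.5) = -113.5817 degrees

r = 13.7481, theta = -113.5817 degrees


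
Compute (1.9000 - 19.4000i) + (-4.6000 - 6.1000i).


Real: 1.9 - 4.6 = -2.7
Imag: -19.4 - 6.1 = -25.5

-2.7000 - 25.5000i


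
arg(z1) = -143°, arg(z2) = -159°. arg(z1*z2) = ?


arg(z1*z2) = -143° - 159° = -302°
Normalized to (-180°, 180°]: 58°

58°


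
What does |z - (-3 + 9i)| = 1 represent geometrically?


|z - z0| = r is a circle with center z0 and radius r.
Center = (-3, 9), radius = 1

Circle with center (-3, 9) and radius 1


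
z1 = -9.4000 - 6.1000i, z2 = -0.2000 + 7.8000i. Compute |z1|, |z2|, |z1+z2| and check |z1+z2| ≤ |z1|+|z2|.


|z1| = sqrt((-9.4)^2 + (-6.1)^2) = sqrt(125.57) = 11.2058
|z2| = sqrt((-0.2)^2 + 7.8^2) = sqrt(60.88) = 7.8026
z1+z2 = -9.6000 + 1.7000i
|z1+z2| = sqrt(95.05) = 9.7494
|z1|+|z2| = 11.2058 + 7.8026 = 19.0084

|z1+z2| = 9.7494 ≤ |z1|+|z2| = 19.0084 (verified)


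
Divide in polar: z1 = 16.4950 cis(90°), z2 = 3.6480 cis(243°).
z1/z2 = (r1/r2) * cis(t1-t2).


r = 16.4950 / 3.6480 = 4.5217
theta = 90° - 243° = -153° = 207° (mod 360)

4.5217 cis(207°)


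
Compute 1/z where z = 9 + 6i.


|z|^2 = 81+36 = 117
1/z = (9 - 6i)/117

1/z = 0.0769 - 0.0513i


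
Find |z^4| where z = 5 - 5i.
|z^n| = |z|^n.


|z| = sqrt(25+25) = sqrt(50) = 7.0711
|z^4| = |z|^4 = (sqrt(50))^4 = 50^2 = 2500

|z^4| = 2500


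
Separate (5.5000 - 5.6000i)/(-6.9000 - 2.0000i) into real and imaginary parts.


Multiply by conjugate: (5.5000 - 5.6000i)(-6.9000 + 2.0000i) / ((-6.9)^2 + (-2)^2)
Numerator real = 5.5*(-6.9) - (5.6)*(-2) = -26.75
Numerator imag = -5.6*(-6.9) - 5.5*(-2) = 49.64
Denominator = 51.61
Re(z) = -26.75/51.61 = -0.5183
Im(z) = 49.64/51.61 = 0.9618

Re(z) = -0.5183, Im(z) = 0.9618


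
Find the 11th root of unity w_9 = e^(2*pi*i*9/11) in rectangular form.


Angle = 360*9/11 = 294.5455°
a = cos(294.5455°) = 0.4154
b = sin(294.5455°) = -0.9096

0.4154 - 0.9096i


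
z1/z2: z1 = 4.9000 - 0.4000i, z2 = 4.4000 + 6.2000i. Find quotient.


Conjugate of z2 = 4.4000 - 6.2000i
Numerator: (4.9000 - 0.4000i)(4.4000 - 6.2000i) = 19.0800 - 32.1400i
Denominator: 4.4^2 + 6.2^2 = 57.8
Result = (19.0800 - 32.1400i)/57.8

0.3301 - 0.5561i


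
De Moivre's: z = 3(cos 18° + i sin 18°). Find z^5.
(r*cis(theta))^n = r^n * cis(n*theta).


r^5 = 3^5 = 243
n*theta = 5*18° = 90° = 90° (mod 360)
a = 243*cos(90°) = 0
b = 243*sin(90°) = 243.0000

243 cis(90°) = 0 + 243.0000i


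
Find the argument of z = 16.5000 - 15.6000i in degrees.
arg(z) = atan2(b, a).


Re = 16.5, Im = -15.6
arg = atan2(-15.6, 16.5) = -43.3940 degrees

arg(z) = -43.3940 degrees


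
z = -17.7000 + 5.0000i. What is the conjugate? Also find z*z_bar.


z_bar = -17.7000 - 5.0000i
z*z_bar = (-17.7)^2 + 5^2 = 313.29 + 25 = 338.29

z_bar = -17.7000 - 5.0000i, z*z_bar = 338.29


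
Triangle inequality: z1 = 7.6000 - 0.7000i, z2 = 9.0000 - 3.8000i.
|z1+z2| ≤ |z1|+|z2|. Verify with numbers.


|z1| = sqrt(7.6^2 + (-0.7)^2) = sqrt(58.25) = 7.6322
|z2| = sqrt(9^2 + (-3.8)^2) = sqrt(95.44) = 9.7693
z1+z2 = 16.6000 - 4.5000i
|z1+z2| = sqrt(295.81) = 17.1991
|z1|+|z2| = 7.6322 + 9.7693 = 17.4015

|z1+z2| = 17.1991 ≤ |z1|+|z2| = 17.4015 (verified)


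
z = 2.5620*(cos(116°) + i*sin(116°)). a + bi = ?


a = 2.5620*cos(116°) = 2.5620*(-0.43837) = -1.1231
b = 2.5620*sin(116°) = 2.5620*0.8988 = 2.3027

-1.1231 + 2.3027i


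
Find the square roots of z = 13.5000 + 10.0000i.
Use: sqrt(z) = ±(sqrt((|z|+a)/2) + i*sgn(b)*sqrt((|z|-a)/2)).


|z| = sqrt(182.25+100) = 16.8003
sqrt((|z|+a)/2) = sqrt((16.8003+13.5)/2) = sqrt(15.1501) = 3.8923
sqrt((|z|-a)/2) = sqrt((16.8003-13.5)/2) = sqrt(1.6501) = 1.2846

±(3.8923 + 1.2846i) i.e. 3.8923 + 1.2846i and -3.8923 - 1.2846i


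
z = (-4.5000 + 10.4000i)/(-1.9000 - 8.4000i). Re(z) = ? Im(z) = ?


Multiply by conjugate: (-4.5000 + 10.4000i)(-1.9000 + 8.4000i) / ((-1.9)^2 + (-8.4)^2)
Numerator real = -4.5*(-1.9) + 10.4*(-8.4) = -78.81
Numerator imag = 10.4*(-1.9) - (-4.5)*(-8.4) = -57.56
Denominator = 74.17
Re(z) = -78.81/74.17 = -1.0626
Im(z) = -57.56/74.17 = -0.7761

Re(z) = -1.0626, Im(z) = -0.7761


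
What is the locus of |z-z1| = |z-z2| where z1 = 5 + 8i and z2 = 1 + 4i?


Equal distances means the locus is the perpendicular bisector of z1 and z2.
Midpoint = ((5+1)/2, (8+4)/2) = (3.0000, 6.0000)

Perpendicular bisector through (3.0000, 6.0000)


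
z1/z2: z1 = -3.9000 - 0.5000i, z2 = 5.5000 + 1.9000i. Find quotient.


Conjugate of z2 = 5.5000 - 1.9000i
Numerator: (-3.9000 - 0.5000i)(5.5000 - 1.9000i) = -22.4000 + 4.6600i
Denominator: 5.5^2 + 1.9^2 = 33.86
Result = (-22.4000 + 4.6600i)/33.86

-0.6615 + 0.1376i


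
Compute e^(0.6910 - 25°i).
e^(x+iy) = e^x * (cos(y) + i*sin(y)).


e^0.6910 = 1.9957
cos(-25°) = 0.9063
sin(-25°) = -0.4226
Real = 1.9957*0.9063 = 1.8087
Imag = 1.9957*(-0.4226) = -0.8434

1.8087 - 0.8434i


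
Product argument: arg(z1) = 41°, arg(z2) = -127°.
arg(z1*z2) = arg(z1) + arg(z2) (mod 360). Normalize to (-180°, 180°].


arg(z1*z2) = 41° - 127° = -86°
Normalized to (-180°, 180°]: -86°

-86°


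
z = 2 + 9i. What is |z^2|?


|z| = sqrt(4+81) = sqrt(85) = 9.2195
|z^2| = |z|^2 = (sqrt(85))^2 = 85

|z^2| = 85


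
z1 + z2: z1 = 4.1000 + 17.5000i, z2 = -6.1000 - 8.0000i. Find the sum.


Real: 4.1 - 6.1 = -2
Imag: 17.5 - 8 = 9.5

-2.0000 + 9.5000i


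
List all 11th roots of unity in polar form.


The 11th roots of unity are cis(360k/11°) for k=0..10
Angle step = 360/11 = 32.7273°
Primitive root: cis(32.7273°)
Primitive root = 0.8413 + 0.5406i

11 roots at angles: 0°, 32.7273°, 65.4545°, 98.1818°, 130.9091°, 163.6364°, 196.3636°, 229.0909°, 261.8182°, 294.5455°, 327.2727°


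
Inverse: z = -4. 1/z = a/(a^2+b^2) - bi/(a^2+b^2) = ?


|z|^2 = 16+0 = 16
1/z = (-4 - 0i)/16

1/z = -0.2500 + 0i


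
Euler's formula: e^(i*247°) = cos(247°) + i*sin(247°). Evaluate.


cos(247°) = -0.3907
sin(247°) = -0.9205

e^(i*247°) = -0.3907 - 0.9205i


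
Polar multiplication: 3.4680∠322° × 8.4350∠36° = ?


r = 3.4680 * 8.4350 = 29.2526
theta = 322° + 36° = 358° = 358° (mod 360)

29.2526 cis(358°)


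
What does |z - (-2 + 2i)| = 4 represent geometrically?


|z - z0| = r is a circle with center z0 and radius r.
Center = (-2, 2), radius = 4

Circle with center (-2, 2) and radius 4


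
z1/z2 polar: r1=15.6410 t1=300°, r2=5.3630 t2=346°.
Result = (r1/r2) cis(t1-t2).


r = 15.6410 / 5.3630 = 2.9165
theta = 300° - 346° = -46° = 314° (mod 360)

2.9165 cis(314°)


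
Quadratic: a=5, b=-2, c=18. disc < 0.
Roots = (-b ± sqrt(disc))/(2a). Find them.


disc = (-2)^2 - 4*5*18 = 4 - 360 = -356
sqrt(|disc|) = sqrt(356) = 18.8680
Real part = 2/(2*5) = 0.2000
Imag part = 18.8680/(2*5) = 1.8868

0.2000 ± 1.8868i


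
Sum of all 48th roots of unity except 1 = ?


With w = e^(2*pi*i/48), all 48 of the 48th roots of unity w^0 = 1, w, ..., w^(47) sum to 0: 1 + w + ... + w^(47) = (1 - w^48)/(1 - w) = 0 since w^48 = 1, w ≠ 1.
Removing the root 1: w + w^2 + ... + w^(47) = 0 - 1 = -1

Sum = -1


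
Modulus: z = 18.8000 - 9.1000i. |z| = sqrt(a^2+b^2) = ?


|z| = sqrt(18.8^2 + (-9.1)^2) = sqrt(353.44 + 82.81) = sqrt(436.25) = 20.8866

|z| = 20.8866


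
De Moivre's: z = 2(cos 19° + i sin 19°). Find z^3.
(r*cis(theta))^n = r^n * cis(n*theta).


r^3 = 2^3 = 8
n*theta = 3*19° = 57° = 57° (mod 360)
a = 8*cos(57°) = 4.3571
b = 8*sin(57°) = 6.7094

8 cis(57°) = 4.3571 + 6.7094i


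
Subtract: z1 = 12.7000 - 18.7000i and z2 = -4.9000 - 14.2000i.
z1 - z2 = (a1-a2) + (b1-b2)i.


Real: 12.7 + 4.9 = 17.6
Imag: -18.7 + 14.2 = -4.5

17.6000 - 4.5000i


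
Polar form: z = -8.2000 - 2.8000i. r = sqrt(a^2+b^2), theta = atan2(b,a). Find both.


r = sqrt(67.24+7.84) = sqrt(75.08) = 8.6649
theta = atan2(-2.8, -8.2) = -161.1468 degrees

r = 8.6649, theta = -161.1468 degrees


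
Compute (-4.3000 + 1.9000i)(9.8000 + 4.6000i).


Real = -4.3*9.8 - 1.9*4.6 = -42.14 - 8.74 = -50.88
Imag = -4.3*4.6 + 9.8*1.9 = -19.78 + 18.62 = -1.16

-50.8800 - 1.1600i


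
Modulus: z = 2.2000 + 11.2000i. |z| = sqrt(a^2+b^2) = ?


|z| = sqrt(2.2^2 + 11.2^2) = sqrt(4.84 + 125.44) = sqrt(130.28) = 11.4140

|z| = 11.4140


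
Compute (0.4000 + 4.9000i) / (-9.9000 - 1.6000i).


Conjugate of z2 = -9.9000 + 1.6000i
Numerator: (0.4000 + 4.9000i)(-9.9000 + 1.6000i) = -11.8000 - 47.8700i
Denominator: (-9.9)^2 + (-1.6)^2 = 100.57
Result = (-11.8000 - 47.8700i)/100.57

-0.1173 - 0.4760i


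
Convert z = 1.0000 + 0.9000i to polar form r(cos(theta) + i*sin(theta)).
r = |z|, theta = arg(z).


r = sqrt(1+0.81) = sqrt(1.81) = 1.3454
theta = atan2(0.9, 1) = 41.9872 degrees

r = 1.3454, theta = 41.9872 degrees


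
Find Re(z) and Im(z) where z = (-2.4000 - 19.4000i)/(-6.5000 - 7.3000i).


Multiply by conjugate: (-2.4000 - 19.4000i)(-6.5000 + 7.3000i) / ((-6.5)^2 + (-7.3)^2)
Numerator real = -2.4*(-6.5) - (19.4)*(-7.3) = 157.22
Numerator imag = -19.4*(-6.5) - (-2.4)*(-7.3) = 108.58
Denominator = 95.54
Re(z) = 157.22/95.54 = 1.6456
Im(z) = 108.58/95.54 = 1.1365

Re(z) = 1.6456, Im(z) = 1.1365


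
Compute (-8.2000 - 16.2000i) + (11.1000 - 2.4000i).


Real: -8.2 + 11.1 = 2.9
Imag: -16.2 - 2.4 = -18.6

2.9000 - 18.6000i


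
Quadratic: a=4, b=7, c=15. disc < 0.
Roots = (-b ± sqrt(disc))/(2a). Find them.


disc = 7^2 - 4*4*15 = 49 - 240 = -191
sqrt(|disc|) = sqrt(191) = 13.8203
Real part = -7/(2*4) = -0.8750
Imag part = 13.8203/(2*4) = 1.7275

-0.8750 ± 1.7275i


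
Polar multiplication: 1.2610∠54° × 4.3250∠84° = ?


r = 1.2610 * 4.3250 = 5.4538
theta = 54° + 84° = 138° = 138° (mod 360)

5.4538 cis(138°)


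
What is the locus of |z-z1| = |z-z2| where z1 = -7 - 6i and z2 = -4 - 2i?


Equal distances means the locus is the perpendicular bisector of z1 and z2.
Midpoint = ((-7+(-4))/2, (-6+(-2))/2) = (-5.5000, -4.0000)

Perpendicular bisector through (-5.5000, -4.0000)


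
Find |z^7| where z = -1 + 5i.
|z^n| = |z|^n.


|z| = sqrt(1+25) = sqrt(26) = 5.0990
|z^7| = |z|^7 = (sqrt(26))^7 = 26^3 * sqrt(26) = 17576*sqrt(26)

|z^7| = 17576*sqrt(26) ≈ 89620.3670


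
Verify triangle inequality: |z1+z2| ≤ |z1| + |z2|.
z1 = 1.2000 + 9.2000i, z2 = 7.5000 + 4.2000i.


|z1| = sqrt(1.2^2 + 9.2^2) = sqrt(86.08) = 9.2779
|z2| = sqrt(7.5^2 + 4.2^2) = sqrt(73.89) = 8.5959
z1+z2 = 8.7000 + 13.4000i
|z1+z2| = sqrt(255.25) = 15.9765
|z1|+|z2| = 9.2779 + 8.5959 = 17.8738

|z1+z2| = 15.9765 ≤ |z1|+|z2| = 17.8738 (verified)


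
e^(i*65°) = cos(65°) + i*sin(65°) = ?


cos(65°) = 0.4226
sin(65°) = 0.9063

e^(i*65°) = 0.4226 + 0.9063i


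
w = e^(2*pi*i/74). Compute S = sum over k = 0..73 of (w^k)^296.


The roots are w_k = w^k with w = e^(2*pi*i/74), and (w^k)^296 = (w^296)^k.
So S = 1 + u + u^2 + ... + u^(73) with u = w^296.
296 = 4*74 + 0, so 296 is a multiple of 74 and u = (w^74)^4 = 1.
Every one of the 74 terms equals 1: S = 74

S = 74


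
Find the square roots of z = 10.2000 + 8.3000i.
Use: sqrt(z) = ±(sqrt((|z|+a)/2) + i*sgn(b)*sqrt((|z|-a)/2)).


|z| = sqrt(104.04+68.89) = 13.1503
sqrt((|z|+a)/2) = sqrt((13.1503+10.2)/2) = sqrt(11.6751) = 3.4169
sqrt((|z|-a)/2) = sqrt((13.1503-10.2)/2) = sqrt(1.4751) = 1.2146

±(3.4169 + 1.2146i) i.e. 3.4169 + 1.2146i and -3.4169 - 1.2146i


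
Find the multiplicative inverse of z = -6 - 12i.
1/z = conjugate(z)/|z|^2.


|z|^2 = 36+144 = 180
1/z = (-6 + 12i)/180

1/z = -0.0333 + 0.0667i


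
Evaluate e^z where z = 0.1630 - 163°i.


e^0.1630 = 1.1770
cos(-163°) = -0.9563
sin(-163°) = -0.29237
Real = 1.1770*(-0.9563) = -1.1256
Imag = 1.1770*(-0.29237) = -0.3441

-1.1256 - 0.3441i


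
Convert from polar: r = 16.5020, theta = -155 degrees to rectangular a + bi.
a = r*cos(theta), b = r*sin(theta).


a = 16.5020*cos(-155°) = 16.5020*(-0.90631) = -14.9559
b = 16.5020*sin(-155°) = 16.5020*(-0.422618) = -6.9740

-14.9559 - 6.9740i


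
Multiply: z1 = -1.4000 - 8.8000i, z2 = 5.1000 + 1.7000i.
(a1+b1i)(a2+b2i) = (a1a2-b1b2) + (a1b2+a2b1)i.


Real = -1.4*5.1 - (-8.8)*1.7 = -7.14 - (-14.96) = 7.82
Imag = -1.4*1.7 + 5.1*(-8.8) = -2.38 - (44.88) = -47.26

7.8200 - 47.2600i


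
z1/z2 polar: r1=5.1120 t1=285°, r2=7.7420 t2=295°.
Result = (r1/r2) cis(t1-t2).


r = 5.1120 / 7.7420 = 0.6603
theta = 285° - 295° = -10° = 350° (mod 360)

0.6603 cis(350°)


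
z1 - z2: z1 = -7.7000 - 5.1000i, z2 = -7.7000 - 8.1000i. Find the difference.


Real: -7.7 + 7.7 = 0
Imag: -5.1 + 8.1 = 3

3.0000i


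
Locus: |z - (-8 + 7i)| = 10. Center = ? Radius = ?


|z - z0| = r is a circle with center z0 and radius r.
Center = (-8, 7), radius = 10

Circle with center (-8, 7) and radius 10


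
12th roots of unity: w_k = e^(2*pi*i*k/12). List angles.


The 12th roots of unity are cis(360k/12°) for k=0..11
Angle step = 360/12 = 30°
Primitive root: cis(30°)
Primitive root = 0.8660 + 0.5000i

12 roots at angles: 0°, 30°, 60°, 90°, 120°, 150°, 180°, 210°, 240°, 270°, 300°, 330°


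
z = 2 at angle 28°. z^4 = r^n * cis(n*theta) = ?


r^4 = 2^4 = 16
n*theta = 4*28° = 112° = 112° (mod 360)
a = 16*cos(112°) = -5.9937
b = 16*sin(112°) = 14.8349

16 cis(112°) = -5.9937 + 14.8349i


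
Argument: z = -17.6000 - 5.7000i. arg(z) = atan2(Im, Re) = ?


Re = -17.6, Im = -5.7
arg = atan2(-5.7, -17.6) = -162.0547 degrees

arg(z) = -162.0547 degrees


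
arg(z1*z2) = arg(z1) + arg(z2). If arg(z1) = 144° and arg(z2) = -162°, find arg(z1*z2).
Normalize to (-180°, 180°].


arg(z1*z2) = 144° - 162° = -18°
Normalized to (-180°, 180°]: -18°

-18°


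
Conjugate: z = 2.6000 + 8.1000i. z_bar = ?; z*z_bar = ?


z_bar = 2.6000 - 8.1000i
z*z_bar = 2.6^2 + 8.1^2 = 6.76 + 65.61 = 72.37

z_bar = 2.6000 - 8.1000i, z*z_bar = 72.37


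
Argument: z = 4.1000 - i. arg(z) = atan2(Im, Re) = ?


Re = 4.1, Im = -1
arg = atan2(-1, 4.1) = -13.7070 degrees

arg(z) = -13.7070 degrees


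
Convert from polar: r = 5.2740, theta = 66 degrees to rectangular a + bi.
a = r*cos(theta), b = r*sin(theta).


a = 5.2740*cos(66°) = 5.2740*0.40674 = 2.1451
b = 5.2740*sin(66°) = 5.2740*0.913545 = 4.8180

2.1451 + 4.8180i


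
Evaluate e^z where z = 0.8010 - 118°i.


e^0.8010 = 2.2278
cos(-118°) = -0.46947
sin(-118°) = -0.88295
Real = 2.2278*(-0.46947) = -1.0459
Imag = 2.2278*(-0.88295) = -1.9670

-1.0459 - 1.9670i


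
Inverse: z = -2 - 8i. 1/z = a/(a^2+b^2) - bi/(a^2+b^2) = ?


|z|^2 = 4+64 = 68
1/z = (-2 + 8i)/68

1/z = -0.0294 + 0.1176i


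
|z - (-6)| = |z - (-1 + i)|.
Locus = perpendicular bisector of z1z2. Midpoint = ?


Equal distances means the locus is the perpendicular bisector of z1 and z2.
Midpoint = ((-6+(-1))/2, (0+1)/2) = (-3.5000, 0.5000)

Perpendicular bisector through (-3.5000, 0.5000)


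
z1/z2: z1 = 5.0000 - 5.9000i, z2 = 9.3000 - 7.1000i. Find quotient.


Conjugate of z2 = 9.3000 + 7.1000i
Numerator: (5.0000 - 5.9000i)(9.3000 + 7.1000i) = 88.3900 - 19.3700i
Denominator: 9.3^2 + (-7.1)^2 = 136.9
Result = (88.3900 - 19.3700i)/136.9

0.6457 - 0.1415i


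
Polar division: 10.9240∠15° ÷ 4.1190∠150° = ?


r = 10.9240 / 4.1190 = 2.6521
theta = 15° - 150° = -135° = 225° (mod 360)

2.6521 cis(225°)


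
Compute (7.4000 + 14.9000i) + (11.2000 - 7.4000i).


Real: 7.4 + 11.2 = 18.6
Imag: 14.9 - 7.4 = 7.5

18.6000 + 7.5000i


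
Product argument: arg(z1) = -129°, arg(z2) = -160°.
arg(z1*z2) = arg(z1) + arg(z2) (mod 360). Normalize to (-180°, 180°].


arg(z1*z2) = -129° - 160° = -289°
Normalized to (-180°, 180°]: 71°

71°


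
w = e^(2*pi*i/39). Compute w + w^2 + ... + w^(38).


With w = e^(2*pi*i/39), all 39 of the 39th roots of unity w^0 = 1, w, ..., w^(38) sum to 0: 1 + w + ... + w^(38) = (1 - w^39)/(1 - w) = 0 since w^39 = 1, w ≠ 1.
Removing the root 1: w + w^2 + ... + w^(38) = 0 - 1 = -1

Sum = -1


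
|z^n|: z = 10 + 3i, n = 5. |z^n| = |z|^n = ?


|z| = sqrt(100+9) = sqrt(109) = 10.4403
|z^5| = |z|^5 = (sqrt(109))^5 = 109^2 * sqrt(109) = 11881*sqrt(109)

|z^5| = 11881*sqrt(109) ≈ 124041.2816


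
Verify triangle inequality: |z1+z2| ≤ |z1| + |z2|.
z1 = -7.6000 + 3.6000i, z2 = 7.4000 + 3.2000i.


|z1| = sqrt((-7.6)^2 + 3.6^2) = sqrt(70.72) = 8.4095
|z2| = sqrt(7.4^2 + 3.2^2) = sqrt(65) = 8.0623
z1+z2 = -0.2000 + 6.8000i
|z1+z2| = sqrt(46.28) = 6.8029
|z1|+|z2| = 8.4095 + 8.0623 = 16.4718

|z1+z2| = 6.8029 ≤ |z1|+|z2| = 16.4718 (verified)


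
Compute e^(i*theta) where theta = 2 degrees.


cos(2°) = 0.9994
sin(2°) = 0.0349

e^(i*2°) = 0.9994 + 0.0349i


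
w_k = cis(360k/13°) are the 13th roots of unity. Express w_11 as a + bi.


Angle = 360*11/13 = 304.6154°
a = cos(304.6154°) = 0.5681
b = sin(304.6154°) = -0.8230

0.5681 - 0.8230i


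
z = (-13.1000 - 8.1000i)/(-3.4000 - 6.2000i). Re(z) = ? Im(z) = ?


Multiply by conjugate: (-13.1000 - 8.1000i)(-3.4000 + 6.2000i) / ((-3.4)^2 + (-6.2)^2)
Numerator real = -13.1*(-3.4) - (8.1)*(-6.2) = 94.76
Numerator imag = -8.1*(-3.4) - (-13.1)*(-6.2) = -53.68
Denominator = 50
Re(z) = 94.76/50 = 1.8952
Im(z) = -53.68/50 = -1.0736

Re(z) = 1.8952, Im(z) = -1.0736
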